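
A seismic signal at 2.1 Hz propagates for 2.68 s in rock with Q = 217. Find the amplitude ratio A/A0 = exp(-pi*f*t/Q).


pi*f*t/Q = pi*2.1*2.68/217 = 0.081479
A/A0 = exp(-0.081479) = 0.921752

0.921752


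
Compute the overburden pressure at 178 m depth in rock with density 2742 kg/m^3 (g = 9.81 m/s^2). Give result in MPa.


P = rho * g * z / 1e6
= 2742 * 9.81 * 178 / 1e6
= 4788025.56 / 1e6
= 4.788 MPa

4.788


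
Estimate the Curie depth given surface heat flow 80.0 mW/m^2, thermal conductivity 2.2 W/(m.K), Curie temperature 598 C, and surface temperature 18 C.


T_Curie - T_surf = 598 - 18 = 580 C
Convert q to W/m^2: 80.0 mW/m^2 = 0.08 W/m^2
d = 580 * 2.2 / 0.08 = 15950.0 m

15950.0


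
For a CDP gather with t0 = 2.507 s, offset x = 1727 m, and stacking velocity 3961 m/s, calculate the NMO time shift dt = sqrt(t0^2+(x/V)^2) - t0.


x/Vnmo = 1727/3961 = 0.436001
(x/Vnmo)^2 = 0.190097
t0^2 = 6.285049
sqrt(6.285049 + 0.190097) = 2.544631
dt = 2.544631 - 2.507 = 0.037631

0.037631


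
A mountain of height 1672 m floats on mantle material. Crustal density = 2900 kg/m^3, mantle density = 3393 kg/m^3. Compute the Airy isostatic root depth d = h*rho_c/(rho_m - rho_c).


rho_m - rho_c = 3393 - 2900 = 493
d = 1672 * 2900 / 493
= 4848800 / 493
= 9835.29 m

9835.29


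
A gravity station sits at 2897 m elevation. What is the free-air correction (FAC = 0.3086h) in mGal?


FAC = 0.3086 * h
= 0.3086 * 2897
= 894.0142 mGal

894.0142


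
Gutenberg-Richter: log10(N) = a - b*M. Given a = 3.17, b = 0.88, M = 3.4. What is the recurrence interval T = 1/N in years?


log10(N) = 3.17 - 0.88*3.4 = 0.178
N = 10^0.178 = 1.506607
T = 1/N = 1/1.506607 = 0.6637 years

0.6637


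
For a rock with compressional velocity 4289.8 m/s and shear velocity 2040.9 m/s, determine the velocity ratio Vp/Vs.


Vp/Vs = 4289.8 / 2040.9
= 2.1019

2.1019


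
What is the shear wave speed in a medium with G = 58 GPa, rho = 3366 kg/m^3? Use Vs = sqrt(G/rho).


Convert G to Pa: G = 58e9 Pa
Compute G/rho = 58e9 / 3366 = 17231134.8782
Vs = sqrt(17231134.8782) = 4151.04 m/s

4151.04


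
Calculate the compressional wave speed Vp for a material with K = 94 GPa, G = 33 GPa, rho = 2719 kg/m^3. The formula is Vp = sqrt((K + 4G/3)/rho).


First compute the effective modulus:
K + 4G/3 = 94e9 + 4*33e9/3 = 138000000000.0 Pa
Then divide by density:
138000000000.0 / 2719 = 50753953.6594 Pa/(kg/m^3)
Take the square root:
Vp = sqrt(50753953.6594) = 7124.18 m/s

7124.18


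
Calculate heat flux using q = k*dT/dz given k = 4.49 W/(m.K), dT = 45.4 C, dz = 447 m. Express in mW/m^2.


q = k * dT / dz * 1000
= 4.49 * 45.4 / 447 * 1000
= 0.456031 * 1000
= 456.0313 mW/m^2

456.0313


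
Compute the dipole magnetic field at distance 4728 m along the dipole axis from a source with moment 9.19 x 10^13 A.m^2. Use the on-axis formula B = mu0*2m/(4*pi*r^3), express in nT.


m = 9.19 x 10^13 = 91900000000000 A.m^2
2m = 183800000000000 A.m^2
r^3 = 4728^3 = 105689636352
B = (4pi*10^-7) * 183800000000000 / (4*pi * 105689636352) * 1e9
= 230969891.891922 / 1328135140496.08 * 1e9
= 173905.4143 nT

173905.4143


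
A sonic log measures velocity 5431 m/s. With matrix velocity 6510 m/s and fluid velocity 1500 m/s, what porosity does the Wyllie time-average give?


1/V - 1/Vm = 1/5431 - 1/6510 = 3.052e-05
1/Vf - 1/Vm = 1/1500 - 1/6510 = 0.00051306
phi = 3.052e-05 / 0.00051306 = 0.0595

0.0595


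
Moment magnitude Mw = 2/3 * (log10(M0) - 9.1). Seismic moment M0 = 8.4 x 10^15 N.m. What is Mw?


log10(M0) = log10(8.4 x 10^15) = 15.9243
Mw = 2/3 * (15.9243 - 9.1)
= 2/3 * 6.8243
= 4.55

4.55


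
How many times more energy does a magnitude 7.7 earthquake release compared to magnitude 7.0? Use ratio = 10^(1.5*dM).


M2 - M1 = 7.7 - 7.0 = 0.7
1.5 * 0.7 = 1.05
ratio = 10^1.05 = 11.22

11.22


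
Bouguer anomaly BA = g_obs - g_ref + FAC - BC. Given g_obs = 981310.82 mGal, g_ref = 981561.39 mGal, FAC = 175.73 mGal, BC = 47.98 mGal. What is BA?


BA = g_obs - g_ref + FAC - BC
= 981310.82 - 981561.39 + 175.73 - 47.98
= -122.82 mGal

-122.82


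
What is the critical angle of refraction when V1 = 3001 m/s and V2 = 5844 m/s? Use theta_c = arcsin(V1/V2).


V1/V2 = 3001/5844 = 0.513518
theta_c = arcsin(0.513518) = 30.8985 degrees

30.8985


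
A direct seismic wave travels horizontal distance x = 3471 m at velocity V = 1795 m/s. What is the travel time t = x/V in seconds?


t = x / V
= 3471 / 1795
= 1.9337 s

1.9337


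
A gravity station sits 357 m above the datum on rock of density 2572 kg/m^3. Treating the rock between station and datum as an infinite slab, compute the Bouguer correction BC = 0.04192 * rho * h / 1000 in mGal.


BC = 0.04192 * rho * h / 1000
= 0.04192 * 2572 * 357 / 1000
= 38.4911 mGal

38.4911


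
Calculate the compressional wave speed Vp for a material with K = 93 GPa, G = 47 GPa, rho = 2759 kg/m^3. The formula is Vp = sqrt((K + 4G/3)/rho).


First compute the effective modulus:
K + 4G/3 = 93e9 + 4*47e9/3 = 155666666666.67 Pa
Then divide by density:
155666666666.67 / 2759 = 56421408.723 Pa/(kg/m^3)
Take the square root:
Vp = sqrt(56421408.723) = 7511.42 m/s

7511.42


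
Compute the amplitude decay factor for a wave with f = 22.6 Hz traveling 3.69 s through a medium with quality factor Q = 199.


pi*f*t/Q = pi*22.6*3.69/199 = 1.316533
A/A0 = exp(-1.316533) = 0.268063

0.268063


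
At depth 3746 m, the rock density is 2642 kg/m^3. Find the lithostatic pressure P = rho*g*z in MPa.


P = rho * g * z / 1e6
= 2642 * 9.81 * 3746 / 1e6
= 97088902.92 / 1e6
= 97.0889 MPa

97.0889


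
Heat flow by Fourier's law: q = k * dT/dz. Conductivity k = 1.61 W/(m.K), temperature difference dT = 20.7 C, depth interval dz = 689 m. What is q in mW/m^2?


q = k * dT / dz * 1000
= 1.61 * 20.7 / 689 * 1000
= 0.04837 * 1000
= 48.3701 mW/m^2

48.3701


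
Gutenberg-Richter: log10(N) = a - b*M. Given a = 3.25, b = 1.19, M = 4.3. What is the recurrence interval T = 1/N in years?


log10(N) = 3.25 - 1.19*4.3 = -1.867
N = 10^-1.867 = 0.013583
T = 1/N = 1/0.013583 = 73.6207 years

73.6207


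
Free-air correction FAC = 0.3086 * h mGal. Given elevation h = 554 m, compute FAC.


FAC = 0.3086 * h
= 0.3086 * 554
= 170.9644 mGal

170.9644


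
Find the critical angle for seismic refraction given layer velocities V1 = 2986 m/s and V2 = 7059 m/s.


V1/V2 = 2986/7059 = 0.423006
theta_c = arcsin(0.423006) = 25.0245 degrees

25.0245


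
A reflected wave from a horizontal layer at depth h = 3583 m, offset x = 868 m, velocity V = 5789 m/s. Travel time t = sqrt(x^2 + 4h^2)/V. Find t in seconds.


x^2 + 4h^2 = 868^2 + 4*3583^2 = 753424 + 51351556 = 52104980
sqrt(52104980) = 7218.3779
t = 7218.3779 / 5789 = 1.2469 s

1.2469


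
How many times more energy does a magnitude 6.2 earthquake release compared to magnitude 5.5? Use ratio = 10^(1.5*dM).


M2 - M1 = 6.2 - 5.5 = 0.7
1.5 * 0.7 = 1.05
ratio = 10^1.05 = 11.22

11.22


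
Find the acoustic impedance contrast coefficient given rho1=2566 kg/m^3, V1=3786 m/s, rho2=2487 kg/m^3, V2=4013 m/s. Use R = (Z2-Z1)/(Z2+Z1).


Z1 = 2566 * 3786 = 9714876
Z2 = 2487 * 4013 = 9980331
R = (9980331 - 9714876) / (9980331 + 9714876) = 265455 / 19695207 = 0.0135

0.0135


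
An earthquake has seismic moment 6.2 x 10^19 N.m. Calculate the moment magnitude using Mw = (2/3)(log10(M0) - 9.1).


log10(M0) = log10(6.2 x 10^19) = 19.7924
Mw = 2/3 * (19.7924 - 9.1)
= 2/3 * 10.6924
= 7.13

7.13


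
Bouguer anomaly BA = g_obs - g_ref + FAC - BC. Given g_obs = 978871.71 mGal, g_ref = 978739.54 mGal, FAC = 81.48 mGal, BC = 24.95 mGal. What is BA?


BA = g_obs - g_ref + FAC - BC
= 978871.71 - 978739.54 + 81.48 - 24.95
= 188.7 mGal

188.7


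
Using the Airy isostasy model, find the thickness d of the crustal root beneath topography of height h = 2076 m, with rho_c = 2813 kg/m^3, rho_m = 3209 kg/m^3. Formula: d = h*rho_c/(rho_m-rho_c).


rho_m - rho_c = 3209 - 2813 = 396
d = 2076 * 2813 / 396
= 5839788 / 396
= 14746.94 m

14746.94


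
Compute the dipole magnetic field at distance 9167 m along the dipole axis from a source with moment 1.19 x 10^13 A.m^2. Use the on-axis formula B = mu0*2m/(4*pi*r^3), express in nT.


m = 1.19 x 10^13 = 11900000000000 A.m^2
2m = 23800000000000 A.m^2
r^3 = 9167^3 = 770338660463
B = (4pi*10^-7) * 23800000000000 / (4*pi * 770338660463) * 1e9
= 29907962.062175 / 9680361105947.05 * 1e9
= 3089.5502 nT

3089.5502


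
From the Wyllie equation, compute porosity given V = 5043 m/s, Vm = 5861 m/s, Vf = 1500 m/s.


1/V - 1/Vm = 1/5043 - 1/5861 = 2.768e-05
1/Vf - 1/Vm = 1/1500 - 1/5861 = 0.00049605
phi = 2.768e-05 / 0.00049605 = 0.0558

0.0558


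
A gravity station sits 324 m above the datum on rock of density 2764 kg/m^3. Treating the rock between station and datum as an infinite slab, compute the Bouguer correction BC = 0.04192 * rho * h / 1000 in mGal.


BC = 0.04192 * rho * h / 1000
= 0.04192 * 2764 * 324 / 1000
= 37.5409 mGal

37.5409


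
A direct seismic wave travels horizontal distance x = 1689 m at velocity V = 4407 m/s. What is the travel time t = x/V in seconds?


t = x / V
= 1689 / 4407
= 0.3833 s

0.3833


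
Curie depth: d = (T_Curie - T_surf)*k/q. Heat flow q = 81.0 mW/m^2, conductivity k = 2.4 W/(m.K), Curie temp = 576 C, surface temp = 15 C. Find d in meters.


T_Curie - T_surf = 576 - 15 = 561 C
Convert q to W/m^2: 81.0 mW/m^2 = 0.081 W/m^2
d = 561 * 2.4 / 0.081 = 16622.22 m

16622.22


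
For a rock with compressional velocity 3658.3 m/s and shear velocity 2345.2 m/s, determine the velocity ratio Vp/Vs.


Vp/Vs = 3658.3 / 2345.2
= 1.5599

1.5599


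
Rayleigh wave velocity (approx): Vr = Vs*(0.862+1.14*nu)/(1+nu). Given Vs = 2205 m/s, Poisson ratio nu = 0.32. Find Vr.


Numerator factor = 0.862 + 1.14*0.32 = 1.2268
Denominator = 1 + 0.32 = 1.32
Vr = 2205 * 1.2268 / 1.32 = 2049.31 m/s

2049.31


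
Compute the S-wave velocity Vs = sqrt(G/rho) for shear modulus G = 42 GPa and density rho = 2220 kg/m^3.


Convert G to Pa: G = 42e9 Pa
Compute G/rho = 42e9 / 2220 = 18918918.9189
Vs = sqrt(18918918.9189) = 4349.59 m/s

4349.59


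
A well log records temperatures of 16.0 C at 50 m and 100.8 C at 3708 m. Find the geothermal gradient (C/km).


dT = 100.8 - 16.0 = 84.8 C
dz = 3708 - 50 = 3658 m
gradient = dT/dz * 1000 = 84.8/3658 * 1000 = 23.1821 C/km

23.1821


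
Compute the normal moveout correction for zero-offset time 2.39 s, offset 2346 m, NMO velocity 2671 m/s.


x/Vnmo = 2346/2671 = 0.878323
(x/Vnmo)^2 = 0.771451
t0^2 = 5.7121
sqrt(5.7121 + 0.771451) = 2.546282
dt = 2.546282 - 2.39 = 0.156282

0.156282


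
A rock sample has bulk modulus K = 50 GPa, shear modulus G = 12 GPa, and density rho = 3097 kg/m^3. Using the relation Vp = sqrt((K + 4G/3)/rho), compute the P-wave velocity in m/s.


First compute the effective modulus:
K + 4G/3 = 50e9 + 4*12e9/3 = 66000000000.0 Pa
Then divide by density:
66000000000.0 / 3097 = 21310946.0768 Pa/(kg/m^3)
Take the square root:
Vp = sqrt(21310946.0768) = 4616.38 m/s

4616.38


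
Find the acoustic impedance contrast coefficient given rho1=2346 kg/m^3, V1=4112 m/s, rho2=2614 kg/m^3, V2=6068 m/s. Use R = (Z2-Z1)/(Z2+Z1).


Z1 = 2346 * 4112 = 9646752
Z2 = 2614 * 6068 = 15861752
R = (15861752 - 9646752) / (15861752 + 9646752) = 6215000 / 25508504 = 0.2436

0.2436


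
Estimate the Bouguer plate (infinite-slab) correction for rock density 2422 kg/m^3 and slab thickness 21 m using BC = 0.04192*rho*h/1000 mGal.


BC = 0.04192 * rho * h / 1000
= 0.04192 * 2422 * 21 / 1000
= 2.1321 mGal

2.1321


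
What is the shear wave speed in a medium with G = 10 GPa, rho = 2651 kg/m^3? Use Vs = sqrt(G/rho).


Convert G to Pa: G = 10e9 Pa
Compute G/rho = 10e9 / 2651 = 3772161.4485
Vs = sqrt(3772161.4485) = 1942.21 m/s

1942.21


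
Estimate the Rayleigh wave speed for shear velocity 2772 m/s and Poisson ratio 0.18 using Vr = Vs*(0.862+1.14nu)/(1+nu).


Numerator factor = 0.862 + 1.14*0.18 = 1.0672
Denominator = 1 + 0.18 = 1.18
Vr = 2772 * 1.0672 / 1.18 = 2507.02 m/s

2507.02


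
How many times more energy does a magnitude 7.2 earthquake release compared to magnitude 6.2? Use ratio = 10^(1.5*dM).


M2 - M1 = 7.2 - 6.2 = 1.0
1.5 * 1.0 = 1.5
ratio = 10^1.5 = 31.62

31.62


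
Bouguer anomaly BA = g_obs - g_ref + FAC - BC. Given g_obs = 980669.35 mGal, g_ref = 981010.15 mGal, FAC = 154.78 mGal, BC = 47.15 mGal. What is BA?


BA = g_obs - g_ref + FAC - BC
= 980669.35 - 981010.15 + 154.78 - 47.15
= -233.17 mGal

-233.17


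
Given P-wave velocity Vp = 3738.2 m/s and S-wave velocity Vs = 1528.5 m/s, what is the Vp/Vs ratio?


Vp/Vs = 3738.2 / 1528.5
= 2.4457

2.4457


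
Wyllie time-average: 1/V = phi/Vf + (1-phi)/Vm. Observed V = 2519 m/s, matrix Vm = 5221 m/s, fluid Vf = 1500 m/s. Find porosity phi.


1/V - 1/Vm = 1/2519 - 1/5221 = 0.00020545
1/Vf - 1/Vm = 1/1500 - 1/5221 = 0.00047513
phi = 0.00020545 / 0.00047513 = 0.4324

0.4324


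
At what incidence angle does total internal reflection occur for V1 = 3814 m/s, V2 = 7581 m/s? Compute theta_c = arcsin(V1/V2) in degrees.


V1/V2 = 3814/7581 = 0.5031
theta_c = arcsin(0.5031) = 30.2053 degrees

30.2053


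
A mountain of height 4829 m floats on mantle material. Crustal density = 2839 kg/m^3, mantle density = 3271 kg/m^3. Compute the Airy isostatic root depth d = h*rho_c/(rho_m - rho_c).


rho_m - rho_c = 3271 - 2839 = 432
d = 4829 * 2839 / 432
= 13709531 / 432
= 31735.03 m

31735.03


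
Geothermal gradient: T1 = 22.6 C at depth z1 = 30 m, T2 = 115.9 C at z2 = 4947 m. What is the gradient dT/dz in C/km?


dT = 115.9 - 22.6 = 93.3 C
dz = 4947 - 30 = 4917 m
gradient = dT/dz * 1000 = 93.3/4917 * 1000 = 18.975 C/km

18.975


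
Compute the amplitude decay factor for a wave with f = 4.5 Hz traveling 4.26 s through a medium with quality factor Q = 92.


pi*f*t/Q = pi*4.5*4.26/92 = 0.654612
A/A0 = exp(-0.654612) = 0.519643

0.519643


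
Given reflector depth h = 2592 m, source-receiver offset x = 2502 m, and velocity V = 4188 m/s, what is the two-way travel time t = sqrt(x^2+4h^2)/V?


x^2 + 4h^2 = 2502^2 + 4*2592^2 = 6260004 + 26873856 = 33133860
sqrt(33133860) = 5756.2019
t = 5756.2019 / 4188 = 1.3745 s

1.3745


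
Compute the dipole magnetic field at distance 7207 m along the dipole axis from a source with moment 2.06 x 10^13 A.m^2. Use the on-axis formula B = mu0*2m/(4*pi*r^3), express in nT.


m = 2.06 x 10^13 = 20600000000000 A.m^2
2m = 41200000000000 A.m^2
r^3 = 7207^3 = 374337698743
B = (4pi*10^-7) * 41200000000000 / (4*pi * 374337698743) * 1e9
= 51773446.93116 / 4704066257330.87 * 1e9
= 11006.105 nT

11006.105


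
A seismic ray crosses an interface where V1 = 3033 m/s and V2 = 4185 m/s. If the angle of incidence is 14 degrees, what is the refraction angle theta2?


sin(theta1) = sin(14 deg) = 0.241922
sin(theta2) = V2/V1 * sin(theta1) = 4185/3033 * 0.241922 = 0.333809
theta2 = arcsin(0.333809) = 19.5001 degrees

19.5001


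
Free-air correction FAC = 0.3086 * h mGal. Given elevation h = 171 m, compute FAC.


FAC = 0.3086 * h
= 0.3086 * 171
= 52.7706 mGal

52.7706


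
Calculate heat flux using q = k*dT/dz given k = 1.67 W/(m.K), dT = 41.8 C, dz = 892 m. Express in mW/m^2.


q = k * dT / dz * 1000
= 1.67 * 41.8 / 892 * 1000
= 0.078258 * 1000
= 78.2578 mW/m^2

78.2578


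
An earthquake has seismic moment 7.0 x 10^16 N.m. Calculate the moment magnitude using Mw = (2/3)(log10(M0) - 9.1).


log10(M0) = log10(7.0 x 10^16) = 16.8451
Mw = 2/3 * (16.8451 - 9.1)
= 2/3 * 7.7451
= 5.16

5.16


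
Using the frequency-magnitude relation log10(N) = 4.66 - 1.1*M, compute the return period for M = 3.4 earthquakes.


log10(N) = 4.66 - 1.1*3.4 = 0.92
N = 10^0.92 = 8.317638
T = 1/N = 1/8.317638 = 0.1202 years

0.1202


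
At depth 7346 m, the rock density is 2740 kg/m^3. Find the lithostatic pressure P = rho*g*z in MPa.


P = rho * g * z / 1e6
= 2740 * 9.81 * 7346 / 1e6
= 197456072.4 / 1e6
= 197.4561 MPa

197.4561


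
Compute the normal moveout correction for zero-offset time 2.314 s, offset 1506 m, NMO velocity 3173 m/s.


x/Vnmo = 1506/3173 = 0.47463
(x/Vnmo)^2 = 0.225273
t0^2 = 5.354596
sqrt(5.354596 + 0.225273) = 2.362175
dt = 2.362175 - 2.314 = 0.048175

0.048175


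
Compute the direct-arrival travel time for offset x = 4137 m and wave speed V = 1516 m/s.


t = x / V
= 4137 / 1516
= 2.7289 s

2.7289


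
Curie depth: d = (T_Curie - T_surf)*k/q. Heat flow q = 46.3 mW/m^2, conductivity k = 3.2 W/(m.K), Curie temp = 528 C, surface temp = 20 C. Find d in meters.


T_Curie - T_surf = 528 - 20 = 508 C
Convert q to W/m^2: 46.3 mW/m^2 = 0.0463 W/m^2
d = 508 * 3.2 / 0.0463 = 35110.15 m

35110.15


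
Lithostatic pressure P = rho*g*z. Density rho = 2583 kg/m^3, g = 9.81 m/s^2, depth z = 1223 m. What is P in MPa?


P = rho * g * z / 1e6
= 2583 * 9.81 * 1223 / 1e6
= 30989878.29 / 1e6
= 30.9899 MPa

30.9899


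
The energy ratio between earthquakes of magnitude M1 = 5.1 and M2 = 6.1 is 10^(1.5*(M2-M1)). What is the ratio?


M2 - M1 = 6.1 - 5.1 = 1.0
1.5 * 1.0 = 1.5
ratio = 10^1.5 = 31.62

31.62


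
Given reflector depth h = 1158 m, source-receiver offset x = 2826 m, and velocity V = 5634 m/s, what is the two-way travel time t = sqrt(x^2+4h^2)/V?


x^2 + 4h^2 = 2826^2 + 4*1158^2 = 7986276 + 5363856 = 13350132
sqrt(13350132) = 3653.7832
t = 3653.7832 / 5634 = 0.6485 s

0.6485


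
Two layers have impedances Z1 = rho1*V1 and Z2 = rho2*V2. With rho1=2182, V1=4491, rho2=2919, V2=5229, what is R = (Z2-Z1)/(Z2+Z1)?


Z1 = 2182 * 4491 = 9799362
Z2 = 2919 * 5229 = 15263451
R = (15263451 - 9799362) / (15263451 + 9799362) = 5464089 / 25062813 = 0.218

0.218


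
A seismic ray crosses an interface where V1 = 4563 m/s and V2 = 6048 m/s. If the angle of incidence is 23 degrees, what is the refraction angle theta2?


sin(theta1) = sin(23 deg) = 0.390731
sin(theta2) = V2/V1 * sin(theta1) = 6048/4563 * 0.390731 = 0.517892
theta2 = arcsin(0.517892) = 31.191 degrees

31.191


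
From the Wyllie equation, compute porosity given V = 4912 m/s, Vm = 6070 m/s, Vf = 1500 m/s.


1/V - 1/Vm = 1/4912 - 1/6070 = 3.884e-05
1/Vf - 1/Vm = 1/1500 - 1/6070 = 0.00050192
phi = 3.884e-05 / 0.00050192 = 0.0774

0.0774


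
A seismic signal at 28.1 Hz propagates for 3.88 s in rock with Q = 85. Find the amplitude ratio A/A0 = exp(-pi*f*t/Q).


pi*f*t/Q = pi*28.1*3.88/85 = 4.029665
A/A0 = exp(-4.029665) = 0.01778

0.01778


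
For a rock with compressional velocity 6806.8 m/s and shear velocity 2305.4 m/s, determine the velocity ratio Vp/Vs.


Vp/Vs = 6806.8 / 2305.4
= 2.9525

2.9525


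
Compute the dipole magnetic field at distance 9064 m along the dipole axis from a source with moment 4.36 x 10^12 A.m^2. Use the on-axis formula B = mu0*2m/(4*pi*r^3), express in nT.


m = 4.36 x 10^12 = 4360000000000 A.m^2
2m = 8720000000000 A.m^2
r^3 = 9064^3 = 744662854144
B = (4pi*10^-7) * 8720000000000 / (4*pi * 744662854144) * 1e9
= 10957875.175721 / 9357709407919.99 * 1e9
= 1170.9997 nT

1170.9997


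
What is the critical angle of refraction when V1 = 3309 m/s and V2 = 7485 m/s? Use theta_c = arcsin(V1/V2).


V1/V2 = 3309/7485 = 0.442084
theta_c = arcsin(0.442084) = 26.2369 degrees

26.2369


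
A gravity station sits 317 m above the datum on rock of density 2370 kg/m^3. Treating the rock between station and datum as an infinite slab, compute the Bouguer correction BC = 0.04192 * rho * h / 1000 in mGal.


BC = 0.04192 * rho * h / 1000
= 0.04192 * 2370 * 317 / 1000
= 31.4941 mGal

31.4941


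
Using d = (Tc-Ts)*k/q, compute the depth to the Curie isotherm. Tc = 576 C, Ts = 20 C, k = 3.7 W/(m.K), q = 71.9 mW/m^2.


T_Curie - T_surf = 576 - 20 = 556 C
Convert q to W/m^2: 71.9 mW/m^2 = 0.0719 W/m^2
d = 556 * 3.7 / 0.0719 = 28611.96 m

28611.96


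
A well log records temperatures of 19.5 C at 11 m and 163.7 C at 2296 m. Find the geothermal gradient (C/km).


dT = 163.7 - 19.5 = 144.2 C
dz = 2296 - 11 = 2285 m
gradient = dT/dz * 1000 = 144.2/2285 * 1000 = 63.1072 C/km

63.1072


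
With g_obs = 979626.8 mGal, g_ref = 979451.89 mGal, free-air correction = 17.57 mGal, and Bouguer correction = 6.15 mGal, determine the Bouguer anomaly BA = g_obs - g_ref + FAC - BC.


BA = g_obs - g_ref + FAC - BC
= 979626.8 - 979451.89 + 17.57 - 6.15
= 186.33 mGal

186.33


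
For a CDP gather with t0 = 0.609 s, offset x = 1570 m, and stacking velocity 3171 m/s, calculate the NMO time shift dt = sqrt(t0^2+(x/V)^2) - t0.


x/Vnmo = 1570/3171 = 0.495112
(x/Vnmo)^2 = 0.245136
t0^2 = 0.370881
sqrt(0.370881 + 0.245136) = 0.784867
dt = 0.784867 - 0.609 = 0.175867

0.175867


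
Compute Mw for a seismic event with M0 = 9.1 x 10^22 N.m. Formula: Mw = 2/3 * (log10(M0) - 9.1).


log10(M0) = log10(9.1 x 10^22) = 22.959
Mw = 2/3 * (22.959 - 9.1)
= 2/3 * 13.859
= 9.24

9.24


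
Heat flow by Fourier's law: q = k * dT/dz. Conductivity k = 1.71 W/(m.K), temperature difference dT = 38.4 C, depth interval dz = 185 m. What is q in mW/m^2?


q = k * dT / dz * 1000
= 1.71 * 38.4 / 185 * 1000
= 0.354941 * 1000
= 354.9405 mW/m^2

354.9405


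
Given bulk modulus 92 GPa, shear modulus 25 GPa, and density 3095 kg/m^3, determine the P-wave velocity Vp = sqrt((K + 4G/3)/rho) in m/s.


First compute the effective modulus:
K + 4G/3 = 92e9 + 4*25e9/3 = 125333333333.33 Pa
Then divide by density:
125333333333.33 / 3095 = 40495422.7248 Pa/(kg/m^3)
Take the square root:
Vp = sqrt(40495422.7248) = 6363.6 m/s

6363.6


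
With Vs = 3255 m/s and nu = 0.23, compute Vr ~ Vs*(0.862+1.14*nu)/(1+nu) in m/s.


Numerator factor = 0.862 + 1.14*0.23 = 1.1242
Denominator = 1 + 0.23 = 1.23
Vr = 3255 * 1.1242 / 1.23 = 2975.02 m/s

2975.02


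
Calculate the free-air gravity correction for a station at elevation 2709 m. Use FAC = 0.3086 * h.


FAC = 0.3086 * h
= 0.3086 * 2709
= 835.9974 mGal

835.9974


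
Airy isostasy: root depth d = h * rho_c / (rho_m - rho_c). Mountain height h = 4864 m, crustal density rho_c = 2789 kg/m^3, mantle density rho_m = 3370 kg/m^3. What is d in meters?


rho_m - rho_c = 3370 - 2789 = 581
d = 4864 * 2789 / 581
= 13565696 / 581
= 23348.87 m

23348.87


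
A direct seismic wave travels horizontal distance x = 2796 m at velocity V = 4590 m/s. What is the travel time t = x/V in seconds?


t = x / V
= 2796 / 4590
= 0.6092 s

0.6092


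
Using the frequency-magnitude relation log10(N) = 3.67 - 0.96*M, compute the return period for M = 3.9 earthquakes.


log10(N) = 3.67 - 0.96*3.9 = -0.074
N = 10^-0.074 = 0.843335
T = 1/N = 1/0.843335 = 1.1858 years

1.1858


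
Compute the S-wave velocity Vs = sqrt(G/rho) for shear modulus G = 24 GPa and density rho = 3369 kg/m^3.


Convert G to Pa: G = 24e9 Pa
Compute G/rho = 24e9 / 3369 = 7123775.6011
Vs = sqrt(7123775.6011) = 2669.04 m/s

2669.04


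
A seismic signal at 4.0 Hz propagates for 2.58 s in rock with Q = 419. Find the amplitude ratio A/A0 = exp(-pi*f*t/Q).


pi*f*t/Q = pi*4.0*2.58/419 = 0.077378
A/A0 = exp(-0.077378) = 0.92554

0.92554


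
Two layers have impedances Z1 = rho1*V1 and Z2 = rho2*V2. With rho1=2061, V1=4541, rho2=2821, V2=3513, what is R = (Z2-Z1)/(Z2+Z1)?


Z1 = 2061 * 4541 = 9359001
Z2 = 2821 * 3513 = 9910173
R = (9910173 - 9359001) / (9910173 + 9359001) = 551172 / 19269174 = 0.0286

0.0286


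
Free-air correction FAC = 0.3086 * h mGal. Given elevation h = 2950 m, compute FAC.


FAC = 0.3086 * h
= 0.3086 * 2950
= 910.37 mGal

910.37


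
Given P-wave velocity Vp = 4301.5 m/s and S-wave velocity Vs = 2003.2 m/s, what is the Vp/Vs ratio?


Vp/Vs = 4301.5 / 2003.2
= 2.1473

2.1473


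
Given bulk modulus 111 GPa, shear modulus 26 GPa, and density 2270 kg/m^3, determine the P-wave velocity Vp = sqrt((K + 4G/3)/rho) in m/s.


First compute the effective modulus:
K + 4G/3 = 111e9 + 4*26e9/3 = 145666666666.67 Pa
Then divide by density:
145666666666.67 / 2270 = 64170337.7386 Pa/(kg/m^3)
Take the square root:
Vp = sqrt(64170337.7386) = 8010.64 m/s

8010.64


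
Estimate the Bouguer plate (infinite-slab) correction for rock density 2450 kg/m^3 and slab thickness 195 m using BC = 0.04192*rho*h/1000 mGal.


BC = 0.04192 * rho * h / 1000
= 0.04192 * 2450 * 195 / 1000
= 20.0273 mGal

20.0273


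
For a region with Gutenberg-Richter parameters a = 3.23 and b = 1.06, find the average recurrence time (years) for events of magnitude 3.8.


log10(N) = 3.23 - 1.06*3.8 = -0.798
N = 10^-0.798 = 0.159221
T = 1/N = 1/0.159221 = 6.2806 years

6.2806


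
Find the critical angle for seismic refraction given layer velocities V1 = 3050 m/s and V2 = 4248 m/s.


V1/V2 = 3050/4248 = 0.717985
theta_c = arcsin(0.717985) = 45.8884 degrees

45.8884


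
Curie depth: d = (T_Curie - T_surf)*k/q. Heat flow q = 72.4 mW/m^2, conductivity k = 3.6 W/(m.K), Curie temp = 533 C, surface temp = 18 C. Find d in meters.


T_Curie - T_surf = 533 - 18 = 515 C
Convert q to W/m^2: 72.4 mW/m^2 = 0.0724 W/m^2
d = 515 * 3.6 / 0.0724 = 25607.73 m

25607.73


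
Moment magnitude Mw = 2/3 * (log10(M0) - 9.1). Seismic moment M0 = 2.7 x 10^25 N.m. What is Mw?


log10(M0) = log10(2.7 x 10^25) = 25.4314
Mw = 2/3 * (25.4314 - 9.1)
= 2/3 * 16.3314
= 10.89

10.89


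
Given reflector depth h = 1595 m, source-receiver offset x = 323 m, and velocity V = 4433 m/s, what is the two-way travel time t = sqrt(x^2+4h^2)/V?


x^2 + 4h^2 = 323^2 + 4*1595^2 = 104329 + 10176100 = 10280429
sqrt(10280429) = 3206.3108
t = 3206.3108 / 4433 = 0.7233 s

0.7233


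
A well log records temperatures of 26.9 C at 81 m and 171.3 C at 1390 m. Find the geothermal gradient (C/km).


dT = 171.3 - 26.9 = 144.4 C
dz = 1390 - 81 = 1309 m
gradient = dT/dz * 1000 = 144.4/1309 * 1000 = 110.3132 C/km

110.3132


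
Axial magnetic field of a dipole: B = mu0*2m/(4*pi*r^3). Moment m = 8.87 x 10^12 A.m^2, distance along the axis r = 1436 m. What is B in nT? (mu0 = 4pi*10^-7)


m = 8.87 x 10^12 = 8870000000000 A.m^2
2m = 17740000000000 A.m^2
r^3 = 1436^3 = 2961169856
B = (4pi*10^-7) * 17740000000000 / (4*pi * 2961169856) * 1e9
= 22292741.469873 / 37211157862.56 * 1e9
= 599087.552 nT

599087.552


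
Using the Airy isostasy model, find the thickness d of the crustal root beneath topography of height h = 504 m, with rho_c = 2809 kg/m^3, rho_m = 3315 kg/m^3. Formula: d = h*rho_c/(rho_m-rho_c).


rho_m - rho_c = 3315 - 2809 = 506
d = 504 * 2809 / 506
= 1415736 / 506
= 2797.9 m

2797.9


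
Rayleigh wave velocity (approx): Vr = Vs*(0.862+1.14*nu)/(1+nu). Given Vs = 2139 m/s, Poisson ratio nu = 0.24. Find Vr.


Numerator factor = 0.862 + 1.14*0.24 = 1.1356
Denominator = 1 + 0.24 = 1.24
Vr = 2139 * 1.1356 / 1.24 = 1958.91 m/s

1958.91


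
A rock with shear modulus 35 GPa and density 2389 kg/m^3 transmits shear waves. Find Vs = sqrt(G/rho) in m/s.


Convert G to Pa: G = 35e9 Pa
Compute G/rho = 35e9 / 2389 = 14650481.373
Vs = sqrt(14650481.373) = 3827.59 m/s

3827.59


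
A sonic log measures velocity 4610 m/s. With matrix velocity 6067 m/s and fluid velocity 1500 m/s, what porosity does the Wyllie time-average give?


1/V - 1/Vm = 1/4610 - 1/6067 = 5.209e-05
1/Vf - 1/Vm = 1/1500 - 1/6067 = 0.00050184
phi = 5.209e-05 / 0.00050184 = 0.1038

0.1038


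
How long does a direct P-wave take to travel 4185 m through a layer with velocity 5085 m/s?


t = x / V
= 4185 / 5085
= 0.823 s

0.823


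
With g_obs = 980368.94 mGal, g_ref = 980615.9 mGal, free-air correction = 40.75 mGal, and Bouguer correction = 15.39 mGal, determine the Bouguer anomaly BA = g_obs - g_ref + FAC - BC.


BA = g_obs - g_ref + FAC - BC
= 980368.94 - 980615.9 + 40.75 - 15.39
= -221.6 mGal

-221.6


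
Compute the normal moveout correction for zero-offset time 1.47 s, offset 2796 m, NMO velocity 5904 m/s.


x/Vnmo = 2796/5904 = 0.473577
(x/Vnmo)^2 = 0.224275
t0^2 = 2.1609
sqrt(2.1609 + 0.224275) = 1.544401
dt = 1.544401 - 1.47 = 0.074401

0.074401


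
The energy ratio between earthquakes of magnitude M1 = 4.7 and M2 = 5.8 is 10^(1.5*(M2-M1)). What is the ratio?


M2 - M1 = 5.8 - 4.7 = 1.1
1.5 * 1.1 = 1.65
ratio = 10^1.65 = 44.67

44.67


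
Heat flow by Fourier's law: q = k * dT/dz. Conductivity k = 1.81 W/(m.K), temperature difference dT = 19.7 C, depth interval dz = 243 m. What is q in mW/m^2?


q = k * dT / dz * 1000
= 1.81 * 19.7 / 243 * 1000
= 0.146737 * 1000
= 146.7366 mW/m^2

146.7366


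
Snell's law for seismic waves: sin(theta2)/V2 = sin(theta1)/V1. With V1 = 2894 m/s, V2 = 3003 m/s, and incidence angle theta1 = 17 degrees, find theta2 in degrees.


sin(theta1) = sin(17 deg) = 0.292372
sin(theta2) = V2/V1 * sin(theta1) = 3003/2894 * 0.292372 = 0.303384
theta2 = arcsin(0.303384) = 17.6609 degrees

17.6609


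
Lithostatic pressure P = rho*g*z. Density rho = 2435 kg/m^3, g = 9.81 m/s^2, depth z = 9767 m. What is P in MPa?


P = rho * g * z / 1e6
= 2435 * 9.81 * 9767 / 1e6
= 233307747.45 / 1e6
= 233.3077 MPa

233.3077


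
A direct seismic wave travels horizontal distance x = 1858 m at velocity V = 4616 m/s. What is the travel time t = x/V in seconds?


t = x / V
= 1858 / 4616
= 0.4025 s

0.4025


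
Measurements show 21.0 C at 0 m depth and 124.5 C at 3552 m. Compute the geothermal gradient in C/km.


dT = 124.5 - 21.0 = 103.5 C
dz = 3552 - 0 = 3552 m
gradient = dT/dz * 1000 = 103.5/3552 * 1000 = 29.1385 C/km

29.1385


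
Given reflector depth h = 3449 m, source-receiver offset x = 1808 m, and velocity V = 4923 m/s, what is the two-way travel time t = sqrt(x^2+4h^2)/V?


x^2 + 4h^2 = 1808^2 + 4*3449^2 = 3268864 + 47582404 = 50851268
sqrt(50851268) = 7131.0075
t = 7131.0075 / 4923 = 1.4485 s

1.4485


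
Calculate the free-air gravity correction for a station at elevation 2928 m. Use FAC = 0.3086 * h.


FAC = 0.3086 * h
= 0.3086 * 2928
= 903.5808 mGal

903.5808


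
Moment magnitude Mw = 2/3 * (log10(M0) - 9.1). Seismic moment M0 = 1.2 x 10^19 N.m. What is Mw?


log10(M0) = log10(1.2 x 10^19) = 19.0792
Mw = 2/3 * (19.0792 - 9.1)
= 2/3 * 9.9792
= 6.65

6.65


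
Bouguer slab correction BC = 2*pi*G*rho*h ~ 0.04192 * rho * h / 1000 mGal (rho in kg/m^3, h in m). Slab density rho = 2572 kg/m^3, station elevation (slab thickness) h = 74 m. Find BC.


BC = 0.04192 * rho * h / 1000
= 0.04192 * 2572 * 74 / 1000
= 7.9785 mGal

7.9785


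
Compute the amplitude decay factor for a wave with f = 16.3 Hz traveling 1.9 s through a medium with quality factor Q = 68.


pi*f*t/Q = pi*16.3*1.9/68 = 1.430811
A/A0 = exp(-1.430811) = 0.239115

0.239115


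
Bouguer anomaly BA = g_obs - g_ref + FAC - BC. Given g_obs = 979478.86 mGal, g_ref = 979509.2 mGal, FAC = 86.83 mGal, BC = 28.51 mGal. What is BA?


BA = g_obs - g_ref + FAC - BC
= 979478.86 - 979509.2 + 86.83 - 28.51
= 27.98 mGal

27.98


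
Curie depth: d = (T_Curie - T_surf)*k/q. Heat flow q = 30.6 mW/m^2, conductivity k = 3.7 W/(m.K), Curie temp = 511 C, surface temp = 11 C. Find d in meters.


T_Curie - T_surf = 511 - 11 = 500 C
Convert q to W/m^2: 30.6 mW/m^2 = 0.0306 W/m^2
d = 500 * 3.7 / 0.0306 = 60457.52 m

60457.52


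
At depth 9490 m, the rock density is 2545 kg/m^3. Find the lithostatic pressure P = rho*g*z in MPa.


P = rho * g * z / 1e6
= 2545 * 9.81 * 9490 / 1e6
= 236931610.5 / 1e6
= 236.9316 MPa

236.9316


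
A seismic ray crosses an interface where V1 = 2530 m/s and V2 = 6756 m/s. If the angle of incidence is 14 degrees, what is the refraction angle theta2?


sin(theta1) = sin(14 deg) = 0.241922
sin(theta2) = V2/V1 * sin(theta1) = 6756/2530 * 0.241922 = 0.646018
theta2 = arcsin(0.646018) = 40.242 degrees

40.242


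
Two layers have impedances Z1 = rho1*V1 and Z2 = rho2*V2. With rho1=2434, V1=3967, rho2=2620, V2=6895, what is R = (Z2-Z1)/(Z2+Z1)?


Z1 = 2434 * 3967 = 9655678
Z2 = 2620 * 6895 = 18064900
R = (18064900 - 9655678) / (18064900 + 9655678) = 8409222 / 27720578 = 0.3034

0.3034


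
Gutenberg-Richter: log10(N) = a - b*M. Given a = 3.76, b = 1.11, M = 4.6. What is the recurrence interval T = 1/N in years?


log10(N) = 3.76 - 1.11*4.6 = -1.346
N = 10^-1.346 = 0.045082
T = 1/N = 1/0.045082 = 22.182 years

22.182


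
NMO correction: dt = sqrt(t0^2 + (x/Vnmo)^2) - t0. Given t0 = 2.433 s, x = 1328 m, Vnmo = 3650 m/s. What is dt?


x/Vnmo = 1328/3650 = 0.363836
(x/Vnmo)^2 = 0.132376
t0^2 = 5.919489
sqrt(5.919489 + 0.132376) = 2.460054
dt = 2.460054 - 2.433 = 0.027054

0.027054


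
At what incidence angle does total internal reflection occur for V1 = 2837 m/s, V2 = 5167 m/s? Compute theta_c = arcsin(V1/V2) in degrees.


V1/V2 = 2837/5167 = 0.549061
theta_c = arcsin(0.549061) = 33.3026 degrees

33.3026


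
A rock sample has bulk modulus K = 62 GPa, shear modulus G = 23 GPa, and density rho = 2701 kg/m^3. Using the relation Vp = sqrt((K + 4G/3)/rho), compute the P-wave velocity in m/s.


First compute the effective modulus:
K + 4G/3 = 62e9 + 4*23e9/3 = 92666666666.67 Pa
Then divide by density:
92666666666.67 / 2701 = 34308280.8836 Pa/(kg/m^3)
Take the square root:
Vp = sqrt(34308280.8836) = 5857.33 m/s

5857.33


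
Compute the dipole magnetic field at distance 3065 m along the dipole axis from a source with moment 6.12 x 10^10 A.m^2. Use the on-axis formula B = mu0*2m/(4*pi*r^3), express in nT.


m = 6.12 x 10^10 = 61200000000 A.m^2
2m = 122400000000 A.m^2
r^3 = 3065^3 = 28793299625
B = (4pi*10^-7) * 122400000000 / (4*pi * 28793299625) * 1e9
= 153812.37632 / 361827274298.04 * 1e9
= 425.0989 nT

425.0989


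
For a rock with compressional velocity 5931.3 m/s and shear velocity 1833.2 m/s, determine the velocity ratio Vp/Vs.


Vp/Vs = 5931.3 / 1833.2
= 3.2355

3.2355


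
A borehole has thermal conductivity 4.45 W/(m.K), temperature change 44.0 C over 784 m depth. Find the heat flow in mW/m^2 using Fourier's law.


q = k * dT / dz * 1000
= 4.45 * 44.0 / 784 * 1000
= 0.249745 * 1000
= 249.7449 mW/m^2

249.7449


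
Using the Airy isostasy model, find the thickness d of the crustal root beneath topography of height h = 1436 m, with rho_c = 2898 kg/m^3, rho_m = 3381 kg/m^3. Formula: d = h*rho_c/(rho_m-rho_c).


rho_m - rho_c = 3381 - 2898 = 483
d = 1436 * 2898 / 483
= 4161528 / 483
= 8616.0 m

8616.0


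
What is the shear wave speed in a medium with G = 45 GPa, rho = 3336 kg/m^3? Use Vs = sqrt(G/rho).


Convert G to Pa: G = 45e9 Pa
Compute G/rho = 45e9 / 3336 = 13489208.6331
Vs = sqrt(13489208.6331) = 3672.77 m/s

3672.77


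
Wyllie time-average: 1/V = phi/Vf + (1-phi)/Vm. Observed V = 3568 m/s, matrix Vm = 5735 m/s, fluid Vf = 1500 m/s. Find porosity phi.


1/V - 1/Vm = 1/3568 - 1/5735 = 0.0001059
1/Vf - 1/Vm = 1/1500 - 1/5735 = 0.0004923
phi = 0.0001059 / 0.0004923 = 0.2151

0.2151


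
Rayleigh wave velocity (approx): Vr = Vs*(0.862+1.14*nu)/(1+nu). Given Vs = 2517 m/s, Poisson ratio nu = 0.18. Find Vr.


Numerator factor = 0.862 + 1.14*0.18 = 1.0672
Denominator = 1 + 0.18 = 1.18
Vr = 2517 * 1.0672 / 1.18 = 2276.39 m/s

2276.39


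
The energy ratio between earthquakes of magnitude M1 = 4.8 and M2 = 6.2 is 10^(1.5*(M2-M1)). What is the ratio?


M2 - M1 = 6.2 - 4.8 = 1.4
1.5 * 1.4 = 2.1
ratio = 10^2.1 = 125.89

125.89


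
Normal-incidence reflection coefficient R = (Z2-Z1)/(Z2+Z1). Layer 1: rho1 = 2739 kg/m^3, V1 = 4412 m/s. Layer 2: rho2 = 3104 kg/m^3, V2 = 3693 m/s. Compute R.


Z1 = 2739 * 4412 = 12084468
Z2 = 3104 * 3693 = 11463072
R = (11463072 - 12084468) / (11463072 + 12084468) = -621396 / 23547540 = -0.0264

-0.0264


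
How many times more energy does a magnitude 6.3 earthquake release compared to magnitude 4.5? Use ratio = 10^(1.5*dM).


M2 - M1 = 6.3 - 4.5 = 1.8
1.5 * 1.8 = 2.7
ratio = 10^2.7 = 501.19

501.19


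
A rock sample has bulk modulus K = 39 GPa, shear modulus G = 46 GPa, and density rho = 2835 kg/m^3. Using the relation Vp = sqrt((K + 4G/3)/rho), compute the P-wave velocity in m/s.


First compute the effective modulus:
K + 4G/3 = 39e9 + 4*46e9/3 = 100333333333.33 Pa
Then divide by density:
100333333333.33 / 2835 = 35390946.5021 Pa/(kg/m^3)
Take the square root:
Vp = sqrt(35390946.5021) = 5949.03 m/s

5949.03


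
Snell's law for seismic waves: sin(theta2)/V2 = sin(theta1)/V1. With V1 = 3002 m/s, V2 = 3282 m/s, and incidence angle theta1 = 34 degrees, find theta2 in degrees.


sin(theta1) = sin(34 deg) = 0.559193
sin(theta2) = V2/V1 * sin(theta1) = 3282/3002 * 0.559193 = 0.611349
theta2 = arcsin(0.611349) = 37.6871 degrees

37.6871


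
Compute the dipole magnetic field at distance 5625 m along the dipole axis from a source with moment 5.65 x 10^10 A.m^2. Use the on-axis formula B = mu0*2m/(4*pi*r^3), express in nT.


m = 5.65 x 10^10 = 56500000000 A.m^2
2m = 113000000000 A.m^2
r^3 = 5625^3 = 177978515625
B = (4pi*10^-7) * 113000000000 / (4*pi * 177978515625) * 1e9
= 141999.987942 / 2236543988737.26 * 1e9
= 63.4908 nT

63.4908


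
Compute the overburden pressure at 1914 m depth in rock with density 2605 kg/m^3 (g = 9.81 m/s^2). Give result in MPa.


P = rho * g * z / 1e6
= 2605 * 9.81 * 1914 / 1e6
= 48912365.7 / 1e6
= 48.9124 MPa

48.9124


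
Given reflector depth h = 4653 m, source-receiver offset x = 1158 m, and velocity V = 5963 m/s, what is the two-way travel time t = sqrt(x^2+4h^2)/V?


x^2 + 4h^2 = 1158^2 + 4*4653^2 = 1340964 + 86601636 = 87942600
sqrt(87942600) = 9377.7716
t = 9377.7716 / 5963 = 1.5727 s

1.5727


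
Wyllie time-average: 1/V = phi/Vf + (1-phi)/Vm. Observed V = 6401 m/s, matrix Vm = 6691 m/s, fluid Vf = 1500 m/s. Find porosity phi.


1/V - 1/Vm = 1/6401 - 1/6691 = 6.77e-06
1/Vf - 1/Vm = 1/1500 - 1/6691 = 0.00051721
phi = 6.77e-06 / 0.00051721 = 0.0131

0.0131


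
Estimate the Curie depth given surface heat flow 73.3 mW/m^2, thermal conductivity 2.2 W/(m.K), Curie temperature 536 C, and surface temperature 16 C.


T_Curie - T_surf = 536 - 16 = 520 C
Convert q to W/m^2: 73.3 mW/m^2 = 0.0733 W/m^2
d = 520 * 2.2 / 0.0733 = 15607.09 m

15607.09


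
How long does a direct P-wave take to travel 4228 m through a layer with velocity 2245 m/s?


t = x / V
= 4228 / 2245
= 1.8833 s

1.8833


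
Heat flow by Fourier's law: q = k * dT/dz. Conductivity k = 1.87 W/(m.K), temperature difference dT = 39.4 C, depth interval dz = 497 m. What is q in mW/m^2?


q = k * dT / dz * 1000
= 1.87 * 39.4 / 497 * 1000
= 0.148245 * 1000
= 148.2455 mW/m^2

148.2455


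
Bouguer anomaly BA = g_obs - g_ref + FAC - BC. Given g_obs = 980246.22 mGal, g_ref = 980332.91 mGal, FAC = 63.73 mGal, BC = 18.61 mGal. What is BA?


BA = g_obs - g_ref + FAC - BC
= 980246.22 - 980332.91 + 63.73 - 18.61
= -41.57 mGal

-41.57


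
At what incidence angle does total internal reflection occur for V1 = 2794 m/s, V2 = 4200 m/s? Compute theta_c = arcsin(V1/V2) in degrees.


V1/V2 = 2794/4200 = 0.665238
theta_c = arcsin(0.665238) = 41.7006 degrees

41.7006


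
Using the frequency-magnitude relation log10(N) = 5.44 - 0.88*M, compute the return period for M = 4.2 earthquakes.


log10(N) = 5.44 - 0.88*4.2 = 1.744
N = 10^1.744 = 55.462571
T = 1/N = 1/55.462571 = 0.018 years

0.018


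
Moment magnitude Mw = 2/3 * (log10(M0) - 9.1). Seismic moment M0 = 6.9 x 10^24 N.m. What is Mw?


log10(M0) = log10(6.9 x 10^24) = 24.8388
Mw = 2/3 * (24.8388 - 9.1)
= 2/3 * 15.7388
= 10.49

10.49


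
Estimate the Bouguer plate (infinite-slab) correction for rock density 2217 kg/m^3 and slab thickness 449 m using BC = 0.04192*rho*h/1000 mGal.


BC = 0.04192 * rho * h / 1000
= 0.04192 * 2217 * 449 / 1000
= 41.7286 mGal

41.7286


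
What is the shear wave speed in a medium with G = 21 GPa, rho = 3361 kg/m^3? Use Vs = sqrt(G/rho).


Convert G to Pa: G = 21e9 Pa
Compute G/rho = 21e9 / 3361 = 6248140.4344
Vs = sqrt(6248140.4344) = 2499.63 m/s

2499.63


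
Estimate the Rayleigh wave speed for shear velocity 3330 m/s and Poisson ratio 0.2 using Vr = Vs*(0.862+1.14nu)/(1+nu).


Numerator factor = 0.862 + 1.14*0.2 = 1.09
Denominator = 1 + 0.2 = 1.2
Vr = 3330 * 1.09 / 1.2 = 3024.75 m/s

3024.75
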